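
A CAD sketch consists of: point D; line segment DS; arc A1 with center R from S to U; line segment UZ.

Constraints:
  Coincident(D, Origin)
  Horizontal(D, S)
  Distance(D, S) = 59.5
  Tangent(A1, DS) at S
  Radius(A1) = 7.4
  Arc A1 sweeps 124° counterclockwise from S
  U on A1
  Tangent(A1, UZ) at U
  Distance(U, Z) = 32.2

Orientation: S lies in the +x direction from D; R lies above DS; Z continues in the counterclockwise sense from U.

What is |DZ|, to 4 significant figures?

61.08

On A1, S sits at bearing -90° from R; a 124° counterclockwise sweep puts U at bearing 34°, so U = R + 7.4·(cos 34°, sin 34°) = (65.63, 11.54). The tangent condition forces RU to be normal to UZ, so UZ runs along (−sin 34°, cos 34°); with |UZ| = 32.2, Z = (47.63, 38.23). Then |DZ| = |Z − D| = 61.08.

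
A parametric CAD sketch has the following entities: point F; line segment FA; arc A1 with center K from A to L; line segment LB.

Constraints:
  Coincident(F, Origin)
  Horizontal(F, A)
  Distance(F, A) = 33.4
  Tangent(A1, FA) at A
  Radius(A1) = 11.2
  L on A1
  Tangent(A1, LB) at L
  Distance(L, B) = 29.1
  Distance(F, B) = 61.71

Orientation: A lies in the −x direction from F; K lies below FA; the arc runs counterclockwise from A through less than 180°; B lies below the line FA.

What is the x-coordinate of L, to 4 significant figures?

-44.52

F is at the origin; F and A share the same y with |FA| = 33.4 and A on the −x side, so A = (-33.40, 0.000). The tangent condition forces KA to be normal to FA, so K = A + (0, -11.2) = (-33.40, -11.20). Since KL ⟂ LB (tangency), |KB| = √(11.2² + 29.1²) = 31.18 regardless of where L sits on A1. So B lies on both circle(F, 61.71) and circle(K, 31.18); the below-FA intersection is B = (-48.04, -38.73). L is the foot of the tangent from B: L = (-44.52, -9.843).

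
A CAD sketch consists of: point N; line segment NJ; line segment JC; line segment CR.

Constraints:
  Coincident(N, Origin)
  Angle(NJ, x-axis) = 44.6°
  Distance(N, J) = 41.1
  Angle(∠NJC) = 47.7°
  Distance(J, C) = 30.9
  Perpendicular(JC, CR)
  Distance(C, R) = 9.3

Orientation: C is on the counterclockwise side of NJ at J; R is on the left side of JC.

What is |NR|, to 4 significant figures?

21.35

∠NJC = 47.7°, so JC runs at 44.6° + (180° − 47.7°) = 176.9° from the x-axis; with |JC| = 30.9, C = J + 30.9·(cos 176.9°, sin 176.9°) = (-1.591, 30.53). JC is perpendicular to CR; with |CR| = 9.3 on the left of JC, R = C + 9.3·(-0.05408, -0.9985) = (-2.093, 21.24). Then |NR| = |R − N| = 21.35.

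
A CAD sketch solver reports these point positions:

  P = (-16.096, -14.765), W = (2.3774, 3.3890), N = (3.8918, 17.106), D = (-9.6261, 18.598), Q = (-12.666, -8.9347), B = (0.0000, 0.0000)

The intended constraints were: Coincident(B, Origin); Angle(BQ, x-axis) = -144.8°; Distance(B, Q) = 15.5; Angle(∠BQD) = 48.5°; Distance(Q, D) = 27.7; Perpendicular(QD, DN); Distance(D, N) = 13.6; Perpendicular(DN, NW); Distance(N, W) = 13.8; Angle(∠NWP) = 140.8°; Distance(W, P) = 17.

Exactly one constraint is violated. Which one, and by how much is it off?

Distance(W, P) = 17 — off by 8.90.

B = (0.00, 0.00) ✓; BQ at -144.8° ✓; |BQ| = 15.50 ✓; ∠BQD = 48.50° ✓; |QD| = 27.70 ✓; ∠(QD, DN) = 90.00° ✓; |DN| = 13.60 ✓; ∠(DN, NW) = 90.00° ✓; |NW| = 13.80 ✓; ∠NWP = 140.8° ✓; |WP| = 25.90 ✗.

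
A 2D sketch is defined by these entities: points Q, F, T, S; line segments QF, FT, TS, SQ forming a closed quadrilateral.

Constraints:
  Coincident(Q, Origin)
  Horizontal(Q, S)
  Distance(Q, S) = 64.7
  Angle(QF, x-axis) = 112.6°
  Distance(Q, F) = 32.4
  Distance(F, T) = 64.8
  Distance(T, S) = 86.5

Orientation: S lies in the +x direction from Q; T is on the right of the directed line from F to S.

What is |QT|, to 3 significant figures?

37.7

Checks: |FT| = 64.80 ✓; |TS| = 86.50 ✓.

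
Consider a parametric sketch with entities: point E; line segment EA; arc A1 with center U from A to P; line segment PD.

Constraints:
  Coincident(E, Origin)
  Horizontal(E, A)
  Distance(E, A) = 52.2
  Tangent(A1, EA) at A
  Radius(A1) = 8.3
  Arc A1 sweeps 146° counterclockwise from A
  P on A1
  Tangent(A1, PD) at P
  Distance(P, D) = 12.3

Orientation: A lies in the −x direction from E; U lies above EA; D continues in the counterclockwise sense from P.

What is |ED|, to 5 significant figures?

61.825

E is at the origin; EA is horizontal with |EA| = 52.2 and A on the −x side, so A = (-52.200, 0.0000). A1 meets EA tangentially, so UA is at right angles to EA, so U = A + (0, 8.3) = (-52.200, 8.3000). On A1, A sits at bearing -90° from U; a 146° counterclockwise sweep puts P at bearing 56°, so P = U + 8.3·(cos 56°, sin 56°) = (-47.559, 15.181). Since A1 is tangent to PD there, UP ⟂ PD, so PD runs along (−sin 56°, cos 56°); with |PD| = 12.3, D = (-57.756, 22.059). Then |ED| = |D − E| = 61.825.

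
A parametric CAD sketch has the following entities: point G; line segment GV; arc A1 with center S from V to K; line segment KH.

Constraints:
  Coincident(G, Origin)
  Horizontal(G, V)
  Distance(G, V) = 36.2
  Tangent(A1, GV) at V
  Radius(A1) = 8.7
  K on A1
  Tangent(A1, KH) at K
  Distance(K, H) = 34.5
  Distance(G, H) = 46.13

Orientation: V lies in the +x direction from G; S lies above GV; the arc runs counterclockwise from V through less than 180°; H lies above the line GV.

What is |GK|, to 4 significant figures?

45.24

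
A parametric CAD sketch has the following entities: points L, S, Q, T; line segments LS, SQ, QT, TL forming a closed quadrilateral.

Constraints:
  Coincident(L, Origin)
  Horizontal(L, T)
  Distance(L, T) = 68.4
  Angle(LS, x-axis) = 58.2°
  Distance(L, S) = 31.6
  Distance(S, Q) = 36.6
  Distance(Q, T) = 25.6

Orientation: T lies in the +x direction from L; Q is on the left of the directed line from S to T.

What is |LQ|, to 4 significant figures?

56.37

Checks: |SQ| = 36.60 ✓; |QT| = 25.60 ✓.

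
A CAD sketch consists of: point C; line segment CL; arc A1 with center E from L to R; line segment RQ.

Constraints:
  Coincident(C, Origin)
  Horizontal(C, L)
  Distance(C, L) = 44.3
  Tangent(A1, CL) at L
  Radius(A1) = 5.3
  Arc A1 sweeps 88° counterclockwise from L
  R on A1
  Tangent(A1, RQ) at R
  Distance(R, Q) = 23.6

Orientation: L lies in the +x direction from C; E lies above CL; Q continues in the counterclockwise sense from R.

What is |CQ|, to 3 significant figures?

58.0

On A1, L sits at bearing -90° from E; an 88° counterclockwise sweep puts R at bearing -2°, so R = E + 5.3·(cos -2°, sin -2°) = (49.6, 5.12). Tangency of A1 to RQ means the radius ER is perpendicular to RQ, so RQ runs along (−sin -2°, cos -2°); with |RQ| = 23.6, Q = (50.4, 28.7). Then |CQ| = |Q − C| = 58.0.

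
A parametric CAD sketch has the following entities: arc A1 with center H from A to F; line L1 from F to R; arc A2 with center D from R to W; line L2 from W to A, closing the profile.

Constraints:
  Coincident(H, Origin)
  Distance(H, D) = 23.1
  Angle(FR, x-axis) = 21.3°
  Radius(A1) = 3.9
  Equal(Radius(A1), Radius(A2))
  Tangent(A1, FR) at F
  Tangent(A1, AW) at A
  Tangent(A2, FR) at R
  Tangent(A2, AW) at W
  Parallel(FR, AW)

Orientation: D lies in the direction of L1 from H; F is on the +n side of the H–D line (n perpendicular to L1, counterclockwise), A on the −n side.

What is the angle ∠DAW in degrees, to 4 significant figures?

9.583°

Tangency of A1 to both parallel lines with radius 3.9 puts F and A at H ± 3.9·n: F = (-1.417, 3.634), A = (1.417, -3.634). Equal radii place R and W the same way about D: R = D + 3.9·n = (20.11, 12.02), W = D − 3.9·n = (22.94, 4.758). Then cos ∠DAW = AD·AW / (|AD||AW|), giving 9.583°.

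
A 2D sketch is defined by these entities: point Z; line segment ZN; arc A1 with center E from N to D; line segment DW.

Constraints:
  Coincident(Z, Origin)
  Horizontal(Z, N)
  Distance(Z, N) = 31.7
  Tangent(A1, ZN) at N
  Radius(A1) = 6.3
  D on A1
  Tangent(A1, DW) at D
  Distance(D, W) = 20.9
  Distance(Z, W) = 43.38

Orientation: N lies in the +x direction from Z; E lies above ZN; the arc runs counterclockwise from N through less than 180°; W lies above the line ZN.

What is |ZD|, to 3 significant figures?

38.6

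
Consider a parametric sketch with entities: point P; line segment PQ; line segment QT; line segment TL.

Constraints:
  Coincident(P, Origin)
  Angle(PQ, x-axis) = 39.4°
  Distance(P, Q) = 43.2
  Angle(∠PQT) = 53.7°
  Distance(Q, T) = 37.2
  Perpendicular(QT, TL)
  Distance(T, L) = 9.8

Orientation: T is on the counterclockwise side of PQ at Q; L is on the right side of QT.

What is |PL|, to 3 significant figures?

46.1

P is at the origin; PQ runs at 39.4° with length 43.2, so Q = 43.2·(cos 39.4°, sin 39.4°) = (33.4, 27.4). ∠PQT = 53.7°, so QT runs at 39.4° + (180° − 53.7°) = 166° from the x-axis; with |QT| = 37.2, T = Q + 37.2·(cos 166°, sin 166°) = (-2.67, 36.6). QT is perpendicular to TL; with |TL| = 9.8 on the right of QT, L = T + 9.8·(0.247, 0.969) = (-0.245, 46.1). Then |PL| = |L − P| = 46.1.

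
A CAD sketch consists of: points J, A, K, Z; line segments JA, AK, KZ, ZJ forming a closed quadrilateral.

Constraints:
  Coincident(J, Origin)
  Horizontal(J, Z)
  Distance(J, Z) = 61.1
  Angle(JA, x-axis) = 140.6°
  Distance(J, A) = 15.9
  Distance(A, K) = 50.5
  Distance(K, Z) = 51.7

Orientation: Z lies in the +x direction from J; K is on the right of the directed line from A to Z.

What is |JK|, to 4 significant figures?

35.16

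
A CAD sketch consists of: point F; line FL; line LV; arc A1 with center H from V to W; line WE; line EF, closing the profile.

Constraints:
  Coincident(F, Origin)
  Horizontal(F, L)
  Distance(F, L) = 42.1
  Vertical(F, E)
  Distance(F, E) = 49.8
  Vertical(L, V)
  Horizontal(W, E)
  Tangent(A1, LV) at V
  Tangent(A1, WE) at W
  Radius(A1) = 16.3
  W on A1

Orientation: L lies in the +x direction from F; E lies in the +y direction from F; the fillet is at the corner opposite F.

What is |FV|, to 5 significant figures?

53.802

F is at the origin; F and L share the same y with |FL| = 42.1 and L on the +x side, so L = (42.100, 0.0000). FE is vertical with |FE| = 49.8 and E on the +y side, so E = (0.0000, 49.800). The virtual corner opposite F is at (42.100, 49.800). Since A1 is tangent to LV there, HV ⟂ LV and A1 meets WE tangentially, so HW is at right angles to WE, with radius 16.3, so the center H sits 16.3 in from both sides at H = (25.800, 33.500). That places the tangent points at V = (42.100, 33.500) on LV and W = (25.800, 49.800) on WE. Then |FV| = |V − F| = 53.802.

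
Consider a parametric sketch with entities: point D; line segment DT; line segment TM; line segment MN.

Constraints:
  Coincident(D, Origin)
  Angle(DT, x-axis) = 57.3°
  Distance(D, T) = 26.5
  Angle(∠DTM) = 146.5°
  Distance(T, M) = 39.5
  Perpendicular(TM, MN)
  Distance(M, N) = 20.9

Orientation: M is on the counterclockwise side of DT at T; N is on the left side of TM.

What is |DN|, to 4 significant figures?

61.92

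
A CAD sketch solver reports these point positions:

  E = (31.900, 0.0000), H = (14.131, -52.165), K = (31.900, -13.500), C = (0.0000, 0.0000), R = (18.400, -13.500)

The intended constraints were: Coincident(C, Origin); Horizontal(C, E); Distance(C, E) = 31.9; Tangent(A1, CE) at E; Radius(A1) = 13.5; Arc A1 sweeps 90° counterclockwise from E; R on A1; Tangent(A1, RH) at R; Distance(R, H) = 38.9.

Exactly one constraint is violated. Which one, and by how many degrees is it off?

Tangent(A1, RH) at R — off by 6.30°.

C = (0.00, 0.00) ✓; C.y = 0.00, E.y = 0.00 ✓; |CE| = 31.90 ✓; ∠(KE, EC) = 90.00° ✓; |KE| = 13.50 ✓; bearing(K→R) − bearing(K→E) = 90.00° ✓; |KR| = 13.50 ✓; ∠(KR, RH) = 96.30° ✗; |RH| = 38.90 ✓.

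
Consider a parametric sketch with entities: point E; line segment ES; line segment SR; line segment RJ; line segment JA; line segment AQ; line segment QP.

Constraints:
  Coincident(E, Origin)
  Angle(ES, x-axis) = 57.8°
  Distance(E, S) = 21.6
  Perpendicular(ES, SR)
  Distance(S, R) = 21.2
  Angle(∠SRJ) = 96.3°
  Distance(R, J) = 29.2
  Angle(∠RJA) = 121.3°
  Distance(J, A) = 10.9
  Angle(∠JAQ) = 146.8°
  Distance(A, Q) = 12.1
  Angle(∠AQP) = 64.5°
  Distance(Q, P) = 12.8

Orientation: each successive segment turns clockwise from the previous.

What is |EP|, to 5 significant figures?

8.8575

E is at the origin; ES runs at 57.8° with length 21.6, so S = (11.510, 18.278). ES ⟂ SR, so SR runs at -32.200°; with |SR| = 21.2, R = (29.449, 6.9808). ∠SRJ = 96.3° gives RJ at -115.90° from the x-axis; with |RJ| = 29.2, J = (16.695, -19.286). ∠RJA = 121.3° gives JA at -174.60° from the x-axis; with |JA| = 10.9, A = (5.8432, -20.312). ∠JAQ = 146.8° gives AQ at 152.20° from the x-axis; with |AQ| = 12.1, Q = (-4.8602, -14.669). ∠AQP = 64.5° gives QP at 36.700° from the x-axis; with |QP| = 12.8, P = (5.4025, -7.0192). Then |EP| = |P − E| = 8.8575.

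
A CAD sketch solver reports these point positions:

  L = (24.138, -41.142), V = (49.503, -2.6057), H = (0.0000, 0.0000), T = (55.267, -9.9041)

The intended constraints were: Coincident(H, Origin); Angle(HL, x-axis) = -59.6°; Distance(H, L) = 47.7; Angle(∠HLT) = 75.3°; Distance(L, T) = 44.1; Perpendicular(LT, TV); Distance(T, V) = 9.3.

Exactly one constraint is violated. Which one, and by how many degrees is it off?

Perpendicular(LT, TV) — off by 6.80°.

H = (0.00, 0.00) ✓; HL at -59.60° ✓; |HL| = 47.70 ✓; ∠HLT = 75.30° ✓; |LT| = 44.10 ✓; ∠(LT, TV) = 83.20° ✗; |TV| = 9.300 ✓.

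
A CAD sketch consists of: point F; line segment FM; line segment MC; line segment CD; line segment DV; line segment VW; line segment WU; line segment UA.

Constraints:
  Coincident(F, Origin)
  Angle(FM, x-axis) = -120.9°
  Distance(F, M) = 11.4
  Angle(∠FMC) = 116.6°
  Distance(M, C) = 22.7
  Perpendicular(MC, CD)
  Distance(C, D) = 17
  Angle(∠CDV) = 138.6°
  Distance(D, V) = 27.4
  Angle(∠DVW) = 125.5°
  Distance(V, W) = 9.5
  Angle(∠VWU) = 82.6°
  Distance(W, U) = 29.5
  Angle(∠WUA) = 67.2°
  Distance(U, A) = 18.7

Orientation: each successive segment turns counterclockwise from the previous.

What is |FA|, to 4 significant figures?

23.78

F is at the origin; FM runs at -120.9° with length 11.4, so M = (-5.854, -9.782). ∠FMC = 116.6° gives MC at -57.50° from the x-axis; with |MC| = 22.7, C = (6.342, -28.93). The perpendicularity gives CD at right angles to MC, so CD runs at 32.50°; with |CD| = 17.0, D = (20.68, -19.79). ∠CDV = 138.6° gives DV at 73.90° from the x-axis; with |DV| = 27.4, V = (28.28, 6.533). ∠DVW = 125.5° gives VW at 128.4° from the x-axis; with |VW| = 9.5, W = (22.38, 13.98). ∠VWU = 82.6° gives WU at -134.2° from the x-axis; with |WU| = 29.5, U = (1.811, -7.171). ∠WUA = 67.2° gives UA at -21.40° from the x-axis; with |UA| = 18.7, A = (19.22, -13.99). Then |FA| = |A − F| = 23.78.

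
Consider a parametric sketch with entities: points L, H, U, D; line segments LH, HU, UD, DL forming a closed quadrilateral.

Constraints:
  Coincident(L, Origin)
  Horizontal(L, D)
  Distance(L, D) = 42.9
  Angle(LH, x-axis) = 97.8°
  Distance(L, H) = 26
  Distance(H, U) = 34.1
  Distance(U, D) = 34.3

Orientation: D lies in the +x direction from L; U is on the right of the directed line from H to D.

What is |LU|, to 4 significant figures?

10.86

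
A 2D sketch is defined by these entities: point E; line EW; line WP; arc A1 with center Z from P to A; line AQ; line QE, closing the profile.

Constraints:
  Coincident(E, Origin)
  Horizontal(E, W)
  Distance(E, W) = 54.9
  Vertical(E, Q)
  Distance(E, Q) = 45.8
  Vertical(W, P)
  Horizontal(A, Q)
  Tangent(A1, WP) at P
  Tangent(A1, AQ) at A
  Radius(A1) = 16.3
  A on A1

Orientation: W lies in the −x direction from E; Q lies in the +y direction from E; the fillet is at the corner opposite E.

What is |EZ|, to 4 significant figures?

48.58

E is at the origin; EW is horizontal with |EW| = 54.9 and W on the −x side, so W = (-54.90, 0.000). E and Q share the same x with |EQ| = 45.8 and Q on the +y side, so Q = (0.000, 45.80). The virtual corner opposite E is at (-54.90, 45.80). The tangent condition forces ZP to be normal to WP and since A1 is tangent to AQ there, ZA ⟂ AQ, with radius 16.3, so the center Z sits 16.3 in from both sides at Z = (-38.60, 29.50). Then |EZ| = |Z − E| = 48.58.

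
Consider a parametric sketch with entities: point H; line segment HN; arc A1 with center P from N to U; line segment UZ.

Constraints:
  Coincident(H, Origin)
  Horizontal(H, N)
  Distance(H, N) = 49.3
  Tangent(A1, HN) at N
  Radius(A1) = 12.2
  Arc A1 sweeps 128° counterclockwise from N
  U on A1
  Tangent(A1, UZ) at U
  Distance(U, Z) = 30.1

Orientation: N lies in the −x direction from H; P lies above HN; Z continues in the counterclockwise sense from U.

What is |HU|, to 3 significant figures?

44.3

H is at the origin; HN is horizontal with |HN| = 49.3 and N on the −x side, so N = (-49.3, 0.00). Since A1 is tangent to HN there, PN ⟂ HN, so P = N + (0, 12.2) = (-49.3, 12.2). On A1, N sits at bearing -90° from P; a 128° counterclockwise sweep puts U at bearing 38°, so U = P + 12.2·(cos 38°, sin 38°) = (-39.7, 19.7). Then |HU| = |U − H| = 44.3.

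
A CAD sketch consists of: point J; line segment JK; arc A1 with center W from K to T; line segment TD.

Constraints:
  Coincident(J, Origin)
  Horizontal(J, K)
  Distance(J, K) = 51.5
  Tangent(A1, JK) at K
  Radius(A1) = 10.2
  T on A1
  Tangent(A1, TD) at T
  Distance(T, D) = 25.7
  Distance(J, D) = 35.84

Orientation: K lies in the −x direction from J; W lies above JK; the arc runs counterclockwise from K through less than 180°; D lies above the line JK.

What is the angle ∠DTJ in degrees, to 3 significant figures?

54.8°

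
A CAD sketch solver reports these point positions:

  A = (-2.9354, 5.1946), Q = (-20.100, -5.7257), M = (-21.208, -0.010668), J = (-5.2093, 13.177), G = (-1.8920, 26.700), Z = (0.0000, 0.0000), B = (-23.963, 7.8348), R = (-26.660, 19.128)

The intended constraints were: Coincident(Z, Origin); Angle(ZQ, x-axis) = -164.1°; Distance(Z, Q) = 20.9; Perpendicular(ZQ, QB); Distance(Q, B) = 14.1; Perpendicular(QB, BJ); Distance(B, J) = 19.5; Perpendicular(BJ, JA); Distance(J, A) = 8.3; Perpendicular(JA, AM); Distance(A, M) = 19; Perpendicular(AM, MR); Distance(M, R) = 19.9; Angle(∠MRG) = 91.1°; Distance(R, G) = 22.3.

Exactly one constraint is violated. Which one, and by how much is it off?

Distance(R, G) = 22.3 — off by 3.60.

Z = (0.00, 0.00) ✓; ZQ at -164.1° ✓; |ZQ| = 20.90 ✓; ∠(ZQ, QB) = 90.00° ✓; |QB| = 14.10 ✓; ∠(QB, BJ) = 90.00° ✓; |BJ| = 19.50 ✓; ∠(BJ, JA) = 90.00° ✓; |JA| = 8.300 ✓; ∠(JA, AM) = 90.00° ✓; |AM| = 19.00 ✓; ∠(AM, MR) = 90.00° ✓; |MR| = 19.90 ✓; ∠MRG = 91.10° ✓; |RG| = 25.90 ✗.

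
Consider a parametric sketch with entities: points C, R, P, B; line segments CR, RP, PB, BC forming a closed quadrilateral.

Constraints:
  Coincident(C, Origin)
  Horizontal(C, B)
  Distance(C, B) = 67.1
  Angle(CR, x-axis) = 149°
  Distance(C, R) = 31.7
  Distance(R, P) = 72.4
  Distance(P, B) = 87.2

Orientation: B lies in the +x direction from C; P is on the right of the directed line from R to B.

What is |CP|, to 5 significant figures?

51.992

Checks: |RP| = 72.40 ✓; |PB| = 87.20 ✓.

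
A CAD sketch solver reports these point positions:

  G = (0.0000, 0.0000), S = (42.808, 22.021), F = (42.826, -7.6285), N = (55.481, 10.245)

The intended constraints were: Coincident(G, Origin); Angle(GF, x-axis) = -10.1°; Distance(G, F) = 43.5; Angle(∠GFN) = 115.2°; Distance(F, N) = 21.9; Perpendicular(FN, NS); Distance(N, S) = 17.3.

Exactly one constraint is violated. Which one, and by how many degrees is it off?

Perpendicular(FN, NS) — off by 7.60°.

G = (0.00, 0.00) ✓; GF at -10.10° ✓; |GF| = 43.50 ✓; ∠GFN = 115.2° ✓; |FN| = 21.90 ✓; ∠(FN, NS) = 82.40° ✗; |NS| = 17.30 ✓.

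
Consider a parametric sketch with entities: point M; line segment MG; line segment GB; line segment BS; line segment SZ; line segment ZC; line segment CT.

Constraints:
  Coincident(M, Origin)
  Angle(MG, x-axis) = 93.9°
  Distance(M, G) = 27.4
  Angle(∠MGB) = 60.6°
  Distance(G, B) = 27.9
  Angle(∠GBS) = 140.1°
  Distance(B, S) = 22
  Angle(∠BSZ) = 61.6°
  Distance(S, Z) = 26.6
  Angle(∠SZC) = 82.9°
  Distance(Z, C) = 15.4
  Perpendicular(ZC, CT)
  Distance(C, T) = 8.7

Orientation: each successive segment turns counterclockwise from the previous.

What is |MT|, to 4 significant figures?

20.35

M is at the origin; MG runs at 93.9° with length 27.4, so G = (-1.864, 27.34). ∠MGB = 60.6° gives GB at -146.7° from the x-axis; with |GB| = 27.9, B = (-25.18, 12.02). ∠GBS = 140.1° gives BS at -106.8° from the x-axis; with |BS| = 22.0, S = (-31.54, -9.042). ∠BSZ = 61.6° gives SZ at 11.60° from the x-axis; with |SZ| = 26.6, Z = (-5.485, -3.694). ∠SZC = 82.9° gives ZC at 108.7° from the x-axis; with |ZC| = 15.4, C = (-10.42, 10.89). ZC ⟂ CT, so CT runs at -161.3°; with |CT| = 8.7, T = (-18.66, 8.104). Then |MT| = |T − M| = 20.35.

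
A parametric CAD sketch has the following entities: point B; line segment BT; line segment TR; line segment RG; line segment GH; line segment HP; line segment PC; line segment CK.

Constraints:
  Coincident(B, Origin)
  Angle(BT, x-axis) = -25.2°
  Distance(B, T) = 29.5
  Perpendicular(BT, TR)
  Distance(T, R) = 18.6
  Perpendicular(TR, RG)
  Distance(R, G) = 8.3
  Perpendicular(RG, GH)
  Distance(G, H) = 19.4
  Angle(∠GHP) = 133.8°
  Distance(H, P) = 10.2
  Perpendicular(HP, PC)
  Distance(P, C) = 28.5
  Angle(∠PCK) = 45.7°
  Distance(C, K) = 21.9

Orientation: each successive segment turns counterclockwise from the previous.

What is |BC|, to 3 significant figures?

49.9

B is at the origin; BT runs at -25.2° with length 29.5, so T = (26.7, -12.6). BT is perpendicular to TR, so TR runs at 64.8°; with |TR| = 18.6, R = (34.6, 4.27). TR is perpendicular to RG, so RG runs at 155°; with |RG| = 8.3, G = (27.1, 7.80). RG is perpendicular to GH, so GH runs at -115°; with |GH| = 19.4, H = (18.8, -9.75). ∠GHP = 133.8° gives HP at -69.0° from the x-axis; with |HP| = 10.2, P = (22.5, -19.3). HP is perpendicular to PC, so PC runs at 21.0°; with |PC| = 28.5, C = (49.1, -9.06). Then |BC| = |C − B| = 49.9.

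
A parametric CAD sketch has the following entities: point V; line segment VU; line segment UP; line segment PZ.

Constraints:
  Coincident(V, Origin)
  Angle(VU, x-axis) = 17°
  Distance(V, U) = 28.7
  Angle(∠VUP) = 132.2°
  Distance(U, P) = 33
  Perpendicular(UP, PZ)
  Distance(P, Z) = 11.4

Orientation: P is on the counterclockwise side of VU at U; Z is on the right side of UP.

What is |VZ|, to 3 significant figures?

61.6

V is at the origin; VU runs at 17.0° with length 28.7, so U = 28.7·(cos 17.0°, sin 17.0°) = (27.4, 8.39). ∠VUP = 132.2°, so UP runs at 17.0° + (180° − 132.2°) = 64.8° from the x-axis; with |UP| = 33.0, P = U + 33.0·(cos 64.8°, sin 64.8°) = (41.5, 38.3). UP is perpendicular to PZ; with |PZ| = 11.4 on the right of UP, Z = P + 11.4·(0.905, -0.426) = (51.8, 33.4). Then |VZ| = |Z − V| = 61.6.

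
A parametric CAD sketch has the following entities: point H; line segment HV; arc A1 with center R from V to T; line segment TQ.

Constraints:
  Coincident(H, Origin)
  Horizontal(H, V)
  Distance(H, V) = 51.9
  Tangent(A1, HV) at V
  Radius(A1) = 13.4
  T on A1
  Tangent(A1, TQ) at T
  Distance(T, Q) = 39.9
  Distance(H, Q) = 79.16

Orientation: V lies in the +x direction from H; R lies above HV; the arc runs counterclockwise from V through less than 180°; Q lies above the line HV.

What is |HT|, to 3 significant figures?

67.0

Checks: ∠(RV, VH) = 90.00° ✓; |RT| = 13.40 ✓; ∠(RT, TQ) = 90.00° ✓; |TQ| = 39.90 ✓; |HQ| = 79.16 ✓.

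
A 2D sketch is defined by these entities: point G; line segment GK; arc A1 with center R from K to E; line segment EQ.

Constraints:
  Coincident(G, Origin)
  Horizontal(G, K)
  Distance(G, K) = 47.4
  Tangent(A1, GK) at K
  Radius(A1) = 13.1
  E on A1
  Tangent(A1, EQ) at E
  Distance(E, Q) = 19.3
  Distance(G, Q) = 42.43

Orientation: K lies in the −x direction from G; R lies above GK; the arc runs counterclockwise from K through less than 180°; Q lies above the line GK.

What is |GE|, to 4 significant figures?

36.11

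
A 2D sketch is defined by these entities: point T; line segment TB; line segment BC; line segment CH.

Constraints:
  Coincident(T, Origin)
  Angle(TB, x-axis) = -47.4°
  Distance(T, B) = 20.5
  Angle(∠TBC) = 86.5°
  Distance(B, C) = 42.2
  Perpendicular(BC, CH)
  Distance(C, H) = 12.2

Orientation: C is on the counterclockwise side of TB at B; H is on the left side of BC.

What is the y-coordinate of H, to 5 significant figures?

23.777

T is at the origin; TB runs at -47.4° with length 20.5, so B = 20.5·(cos -47.4°, sin -47.4°) = (13.876, -15.090). ∠TBC = 86.5°, so BC runs at -47.4° + (180° − 86.5°) = 46.100° from the x-axis; with |BC| = 42.2, C = B + 42.2·(cos 46.100°, sin 46.100°) = (43.138, 15.317). BC is perpendicular to CH; with |CH| = 12.2 on the left of BC, H = C + 12.2·(-0.72055, 0.69340) = (34.347, 23.777). So H.y = 23.777.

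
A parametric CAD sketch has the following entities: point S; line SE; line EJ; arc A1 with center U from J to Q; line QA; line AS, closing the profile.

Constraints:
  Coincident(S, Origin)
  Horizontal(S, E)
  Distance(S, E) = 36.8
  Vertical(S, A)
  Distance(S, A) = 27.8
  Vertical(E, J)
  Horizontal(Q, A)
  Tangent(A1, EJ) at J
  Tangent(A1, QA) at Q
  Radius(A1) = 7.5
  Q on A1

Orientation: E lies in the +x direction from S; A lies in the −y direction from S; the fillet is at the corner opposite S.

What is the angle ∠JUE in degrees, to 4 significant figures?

69.72°

S is at the origin; SE is horizontal with |SE| = 36.8 and E on the +x side, so E = (36.80, 0.000). S and A share the same x with |SA| = 27.8 and A on the −y side, so A = (0.000, -27.80). The virtual corner opposite S is at (36.80, -27.80). Tangency of A1 to EJ means the radius UJ is perpendicular to EJ and A1 meets QA tangentially, so UQ is at right angles to QA, with radius 7.5, so the center U sits 7.5 in from both sides at U = (29.30, -20.30). That places the tangent points at J = (36.80, -20.30) on EJ and Q = (29.30, -27.80) on QA. Then cos ∠JUE = UJ·UE / (|UJ||UE|), giving 69.72°.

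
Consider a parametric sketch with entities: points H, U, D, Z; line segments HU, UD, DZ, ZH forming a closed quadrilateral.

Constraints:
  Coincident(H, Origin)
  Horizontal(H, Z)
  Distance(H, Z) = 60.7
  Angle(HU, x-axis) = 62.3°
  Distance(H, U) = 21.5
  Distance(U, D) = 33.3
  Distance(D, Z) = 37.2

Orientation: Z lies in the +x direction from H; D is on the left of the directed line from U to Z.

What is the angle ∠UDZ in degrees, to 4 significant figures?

100.2°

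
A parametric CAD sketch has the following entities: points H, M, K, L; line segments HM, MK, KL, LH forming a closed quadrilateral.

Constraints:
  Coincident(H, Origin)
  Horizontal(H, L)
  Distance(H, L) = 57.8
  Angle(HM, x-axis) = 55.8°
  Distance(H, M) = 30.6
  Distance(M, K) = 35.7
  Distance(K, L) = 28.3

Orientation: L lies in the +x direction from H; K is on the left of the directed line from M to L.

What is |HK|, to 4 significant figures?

59.71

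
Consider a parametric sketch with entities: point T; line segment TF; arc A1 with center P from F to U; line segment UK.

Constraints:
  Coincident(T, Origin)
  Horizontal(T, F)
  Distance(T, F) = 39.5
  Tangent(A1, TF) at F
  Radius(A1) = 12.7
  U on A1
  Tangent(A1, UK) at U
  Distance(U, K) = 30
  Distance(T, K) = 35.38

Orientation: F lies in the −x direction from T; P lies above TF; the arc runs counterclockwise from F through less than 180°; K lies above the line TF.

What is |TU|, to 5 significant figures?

29.160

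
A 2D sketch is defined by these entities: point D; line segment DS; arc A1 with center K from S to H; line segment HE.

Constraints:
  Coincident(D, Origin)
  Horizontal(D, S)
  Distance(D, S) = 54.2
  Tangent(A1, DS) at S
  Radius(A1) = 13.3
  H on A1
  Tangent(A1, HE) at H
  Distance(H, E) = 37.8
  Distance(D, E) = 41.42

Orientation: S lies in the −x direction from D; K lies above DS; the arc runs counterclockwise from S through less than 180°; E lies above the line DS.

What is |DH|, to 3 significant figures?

43.9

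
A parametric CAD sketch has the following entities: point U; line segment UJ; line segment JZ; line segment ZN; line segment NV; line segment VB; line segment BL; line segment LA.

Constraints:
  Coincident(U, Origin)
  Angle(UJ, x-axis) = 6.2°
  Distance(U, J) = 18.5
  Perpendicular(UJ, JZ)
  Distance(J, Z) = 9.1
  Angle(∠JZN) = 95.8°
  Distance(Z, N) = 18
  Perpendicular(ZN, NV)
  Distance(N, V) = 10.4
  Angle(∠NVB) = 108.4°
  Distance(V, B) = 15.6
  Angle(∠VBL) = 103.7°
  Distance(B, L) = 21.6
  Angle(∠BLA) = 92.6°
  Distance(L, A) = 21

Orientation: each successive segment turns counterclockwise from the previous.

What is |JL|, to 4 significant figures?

14.10

U is at the origin; UJ runs at 6.2° with length 18.5, so J = (18.39, 1.998). The perpendicularity gives JZ at right angles to UJ, so JZ runs at 96.20°; with |JZ| = 9.1, Z = (17.41, 11.04). ∠JZN = 95.8° gives ZN at -179.6° from the x-axis; with |ZN| = 18.0, N = (-0.5906, 10.92). The perpendicularity gives NV at right angles to ZN, so NV runs at -89.60°; with |NV| = 10.4, V = (-0.5180, 0.5194). ∠NVB = 108.4° gives VB at -18.00° from the x-axis; with |VB| = 15.6, B = (14.32, -4.301). ∠VBL = 103.7° gives BL at 58.30° from the x-axis; with |BL| = 21.6, L = (25.67, 14.08). Then |JL| = |L − J| = 14.10.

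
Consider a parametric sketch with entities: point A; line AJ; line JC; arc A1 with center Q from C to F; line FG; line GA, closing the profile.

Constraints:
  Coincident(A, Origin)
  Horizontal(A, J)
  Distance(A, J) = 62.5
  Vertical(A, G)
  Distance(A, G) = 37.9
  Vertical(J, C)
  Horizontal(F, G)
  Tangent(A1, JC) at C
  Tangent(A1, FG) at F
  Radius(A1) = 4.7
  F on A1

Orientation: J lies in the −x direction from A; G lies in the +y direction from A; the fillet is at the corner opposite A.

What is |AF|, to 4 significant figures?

69.12

A is at the origin; A and J share the same y with |AJ| = 62.5 and J on the −x side, so J = (-62.50, 0.000). AG is vertical with |AG| = 37.9 and G on the +y side, so G = (0.000, 37.90). The virtual corner opposite A is at (-62.50, 37.90). A1 meets JC tangentially, so QC is at right angles to JC and the tangent condition forces QF to be normal to FG, with radius 4.7, so the center Q sits 4.7 in from both sides at Q = (-57.80, 33.20). That places the tangent points at C = (-62.50, 33.20) on JC and F = (-57.80, 37.90) on FG. Then |AF| = |F − A| = 69.12.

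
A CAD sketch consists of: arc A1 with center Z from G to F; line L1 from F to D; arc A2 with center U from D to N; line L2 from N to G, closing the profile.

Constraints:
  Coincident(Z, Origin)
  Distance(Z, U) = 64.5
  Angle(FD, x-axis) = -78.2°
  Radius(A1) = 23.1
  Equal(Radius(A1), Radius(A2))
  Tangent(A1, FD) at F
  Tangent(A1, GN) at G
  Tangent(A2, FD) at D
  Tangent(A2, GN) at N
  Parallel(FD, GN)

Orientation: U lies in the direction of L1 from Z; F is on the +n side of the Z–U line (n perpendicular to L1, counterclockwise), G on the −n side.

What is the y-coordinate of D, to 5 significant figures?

-58.413

The slot axis is L1's direction at -78.2°, so u = (cos -78.2°, sin -78.2°) = (0.20450, -0.97887) and n = (−sin -78.2°, cos -78.2°) = (0.97887, 0.20450). Z is at the origin and U lies 64.5 along u from Z, so U = 64.5·u = (13.190, -63.137). Tangency of A1 to both parallel lines with radius 23.1 puts F and G at Z ± 23.1·n: F = (22.612, 4.7239), G = (-22.612, -4.7239). Equal radii place D and N the same way about U: D = U + 23.1·n = (35.802, -58.413), N = U − 23.1·n = (-9.4218, -67.861). So D.y = -58.413.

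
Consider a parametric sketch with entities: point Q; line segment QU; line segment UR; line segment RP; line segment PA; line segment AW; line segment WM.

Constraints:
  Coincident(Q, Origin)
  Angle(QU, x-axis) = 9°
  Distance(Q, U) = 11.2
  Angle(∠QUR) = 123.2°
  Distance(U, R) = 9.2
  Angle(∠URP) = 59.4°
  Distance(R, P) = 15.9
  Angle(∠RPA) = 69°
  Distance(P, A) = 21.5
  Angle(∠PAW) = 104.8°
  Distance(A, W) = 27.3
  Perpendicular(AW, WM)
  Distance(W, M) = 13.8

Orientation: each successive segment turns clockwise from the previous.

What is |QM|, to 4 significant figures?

33.70

∠PAW = 104.8° gives AW at 5.400° from the x-axis; with |AW| = 27.3, W = (32.36, 15.52). AW is perpendicular to WM, so WM runs at -84.60°; with |WM| = 13.8, M = (33.66, 1.781). Then |QM| = |M − Q| = 33.70.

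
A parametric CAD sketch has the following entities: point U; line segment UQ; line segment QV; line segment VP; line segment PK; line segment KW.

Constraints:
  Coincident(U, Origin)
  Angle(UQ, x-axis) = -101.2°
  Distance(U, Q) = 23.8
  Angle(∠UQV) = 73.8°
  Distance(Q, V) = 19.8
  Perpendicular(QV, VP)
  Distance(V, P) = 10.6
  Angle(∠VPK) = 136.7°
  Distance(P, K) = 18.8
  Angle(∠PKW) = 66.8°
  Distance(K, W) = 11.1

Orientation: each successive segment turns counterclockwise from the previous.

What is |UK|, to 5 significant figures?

1.4518

U is at the origin; UQ runs at -101.2° with length 23.8, so Q = (-4.6228, -23.347). ∠UQV = 73.8° gives QV at 5.0000° from the x-axis; with |QV| = 19.8, V = (15.102, -21.621). QV is perpendicular to VP, so VP runs at 95.000°; with |VP| = 10.6, P = (14.178, -11.061). ∠VPK = 136.7° gives PK at 138.30° from the x-axis; with |PK| = 18.8, K = (0.14123, 1.4449). Then |UK| = |K − U| = 1.4518.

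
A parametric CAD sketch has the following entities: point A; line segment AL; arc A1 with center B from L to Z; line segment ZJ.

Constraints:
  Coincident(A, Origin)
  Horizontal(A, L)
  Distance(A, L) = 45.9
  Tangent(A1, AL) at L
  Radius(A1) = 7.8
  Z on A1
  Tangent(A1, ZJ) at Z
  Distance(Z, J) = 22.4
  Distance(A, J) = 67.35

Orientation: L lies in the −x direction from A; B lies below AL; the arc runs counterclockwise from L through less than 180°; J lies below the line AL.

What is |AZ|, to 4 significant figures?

53.09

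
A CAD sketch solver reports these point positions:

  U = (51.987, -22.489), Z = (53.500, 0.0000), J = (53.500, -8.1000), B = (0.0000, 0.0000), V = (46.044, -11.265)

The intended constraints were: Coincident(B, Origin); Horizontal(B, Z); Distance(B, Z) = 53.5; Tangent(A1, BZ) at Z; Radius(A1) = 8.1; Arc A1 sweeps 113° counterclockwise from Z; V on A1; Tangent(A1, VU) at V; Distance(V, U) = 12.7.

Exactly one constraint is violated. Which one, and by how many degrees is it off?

Tangent(A1, VU) at V — off by 4.90°.

B = (0.00, 0.00) ✓; B.y = 0.00, Z.y = 0.00 ✓; |BZ| = 53.50 ✓; ∠(JZ, ZB) = 90.00° ✓; |JZ| = 8.100 ✓; bearing(J→V) − bearing(J→Z) = 113.0° ✓; |JV| = 8.100 ✓; ∠(JV, VU) = 85.10° ✗; |VU| = 12.70 ✓.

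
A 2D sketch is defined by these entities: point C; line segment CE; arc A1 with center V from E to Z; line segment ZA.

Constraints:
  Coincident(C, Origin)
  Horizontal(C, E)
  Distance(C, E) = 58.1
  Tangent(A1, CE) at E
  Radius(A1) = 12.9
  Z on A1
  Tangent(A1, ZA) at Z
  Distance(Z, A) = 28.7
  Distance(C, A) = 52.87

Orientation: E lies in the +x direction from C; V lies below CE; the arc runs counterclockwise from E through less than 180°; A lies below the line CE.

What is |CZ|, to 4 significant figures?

46.64

C is at the origin; C and E share the same y with |CE| = 58.1 and E on the +x side, so E = (58.10, 0.000). Since A1 is tangent to CE there, VE ⟂ CE, so V = E + (0, -12.9) = (58.10, -12.90). Since VZ ⟂ ZA (tangency), |VA| = √(12.9² + 28.7²) = 31.47 regardless of where Z sits on A1. So A lies on both circle(C, 52.87) and circle(V, 31.47); the below-CE intersection is A = (37.81, -36.95). Z is the foot of the tangent from A: Z = (45.70, -9.356).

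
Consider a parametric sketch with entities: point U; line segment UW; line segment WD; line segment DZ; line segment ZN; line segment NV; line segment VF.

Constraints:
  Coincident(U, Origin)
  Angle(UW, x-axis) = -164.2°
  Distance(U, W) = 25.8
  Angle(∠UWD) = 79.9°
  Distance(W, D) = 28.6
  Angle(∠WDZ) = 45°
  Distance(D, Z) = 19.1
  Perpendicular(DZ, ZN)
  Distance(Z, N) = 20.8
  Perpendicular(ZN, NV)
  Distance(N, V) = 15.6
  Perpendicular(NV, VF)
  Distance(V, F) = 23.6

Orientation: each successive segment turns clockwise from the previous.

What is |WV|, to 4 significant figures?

16.73

The perpendicularity gives ZN at right angles to DZ, so ZN runs at -129.3°; with |ZN| = 20.8, N = (-26.06, -6.760). The perpendicularity gives NV at right angles to ZN, so NV runs at 140.7°; with |NV| = 15.6, V = (-38.13, 3.121). Then |WV| = |V − W| = 16.73.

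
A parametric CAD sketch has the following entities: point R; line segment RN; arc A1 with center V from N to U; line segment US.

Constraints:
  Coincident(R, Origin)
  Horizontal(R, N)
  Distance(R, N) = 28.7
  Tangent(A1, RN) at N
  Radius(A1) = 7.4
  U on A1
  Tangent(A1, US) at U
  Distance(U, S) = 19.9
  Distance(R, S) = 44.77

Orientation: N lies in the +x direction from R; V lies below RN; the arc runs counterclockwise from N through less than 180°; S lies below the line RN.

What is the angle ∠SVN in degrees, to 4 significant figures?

162.0°

R is at the origin; RN is horizontal with |RN| = 28.7 and N on the +x side, so N = (28.70, 0.000). A1 meets RN tangentially, so VN is at right angles to RN, so V = N + (0, -7.4) = (28.70, -7.400). Since VU ⟂ US (tangency), |VS| = √(7.4² + 19.9²) = 21.23 regardless of where U sits on A1. So S lies on both circle(R, 44.77) and circle(V, 21.23); the below-RN intersection is S = (35.26, -27.59). U is the foot of the tangent from S: U = (22.90, -11.99).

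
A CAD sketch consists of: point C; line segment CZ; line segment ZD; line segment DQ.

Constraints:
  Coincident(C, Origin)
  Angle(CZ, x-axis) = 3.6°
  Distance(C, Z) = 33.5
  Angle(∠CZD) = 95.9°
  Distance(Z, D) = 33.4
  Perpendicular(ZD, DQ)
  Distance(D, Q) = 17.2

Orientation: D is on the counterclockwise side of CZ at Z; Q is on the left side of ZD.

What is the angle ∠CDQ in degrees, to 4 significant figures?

47.87°

C is at the origin; CZ runs at 3.6° with length 33.5, so Z = 33.5·(cos 3.6°, sin 3.6°) = (33.43, 2.103). ∠CZD = 95.9°, so ZD runs at 3.6° + (180° − 95.9°) = 87.70° from the x-axis; with |ZD| = 33.4, D = Z + 33.4·(cos 87.70°, sin 87.70°) = (34.77, 35.48). The perpendicularity gives DQ at right angles to ZD; with |DQ| = 17.2 on the left of ZD, Q = D + 17.2·(-0.9992, 0.04013) = (17.59, 36.17). Then cos ∠CDQ = DC·DQ / (|DC||DQ|), giving 47.87°.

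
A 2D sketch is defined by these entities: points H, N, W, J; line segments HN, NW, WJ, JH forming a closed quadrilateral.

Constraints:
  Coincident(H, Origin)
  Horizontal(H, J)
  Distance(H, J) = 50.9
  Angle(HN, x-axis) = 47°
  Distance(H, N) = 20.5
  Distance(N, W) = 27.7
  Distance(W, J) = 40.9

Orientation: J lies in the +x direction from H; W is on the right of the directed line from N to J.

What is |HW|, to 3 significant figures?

17.4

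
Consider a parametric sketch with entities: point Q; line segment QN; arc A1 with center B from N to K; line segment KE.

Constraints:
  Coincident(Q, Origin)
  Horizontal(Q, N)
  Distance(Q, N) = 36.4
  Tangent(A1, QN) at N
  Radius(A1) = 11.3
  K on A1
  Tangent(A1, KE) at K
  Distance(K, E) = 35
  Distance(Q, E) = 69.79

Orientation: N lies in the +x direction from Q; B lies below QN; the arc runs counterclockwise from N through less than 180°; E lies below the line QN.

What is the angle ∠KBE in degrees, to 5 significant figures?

72.107°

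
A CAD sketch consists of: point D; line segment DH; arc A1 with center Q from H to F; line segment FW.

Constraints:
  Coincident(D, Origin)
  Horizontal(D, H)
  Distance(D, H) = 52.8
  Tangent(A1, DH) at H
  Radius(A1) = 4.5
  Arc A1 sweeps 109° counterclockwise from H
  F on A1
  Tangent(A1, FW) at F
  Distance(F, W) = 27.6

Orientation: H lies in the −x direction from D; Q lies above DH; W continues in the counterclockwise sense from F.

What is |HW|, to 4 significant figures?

32.41

D is at the origin; DH is horizontal with |DH| = 52.8 and H on the −x side, so H = (-52.80, 0.000). A1 meets DH tangentially, so QH is at right angles to DH, so Q = H + (0, 4.5) = (-52.80, 4.500). On A1, H sits at bearing -90° from Q; a 109° counterclockwise sweep puts F at bearing 19°, so F = Q + 4.5·(cos 19°, sin 19°) = (-48.55, 5.965). Since A1 is tangent to FW there, QF ⟂ FW, so FW runs along (−sin 19°, cos 19°); with |FW| = 27.6, W = (-57.53, 32.06). Then |HW| = |W − H| = 32.41.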